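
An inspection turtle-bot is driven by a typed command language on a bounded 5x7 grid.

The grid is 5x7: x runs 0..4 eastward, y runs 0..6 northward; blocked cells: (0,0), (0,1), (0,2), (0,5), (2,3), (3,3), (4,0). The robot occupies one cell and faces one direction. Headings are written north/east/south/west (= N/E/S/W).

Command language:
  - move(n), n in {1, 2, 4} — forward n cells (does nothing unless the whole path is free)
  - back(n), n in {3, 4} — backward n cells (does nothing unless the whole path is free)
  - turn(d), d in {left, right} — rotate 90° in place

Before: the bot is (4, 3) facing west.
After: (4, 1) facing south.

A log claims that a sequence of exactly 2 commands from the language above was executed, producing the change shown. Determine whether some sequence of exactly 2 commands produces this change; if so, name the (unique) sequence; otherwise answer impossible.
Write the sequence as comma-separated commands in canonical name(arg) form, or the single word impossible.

key: running move(2) before turn(left) would end elsewhere — order is forced
from: (4, 3) facing west
1. turn(left) → (4, 3) facing south
2. move(2) → (4, 1) facing south
no other 2-command option fits: unique.

turn(left), move(2)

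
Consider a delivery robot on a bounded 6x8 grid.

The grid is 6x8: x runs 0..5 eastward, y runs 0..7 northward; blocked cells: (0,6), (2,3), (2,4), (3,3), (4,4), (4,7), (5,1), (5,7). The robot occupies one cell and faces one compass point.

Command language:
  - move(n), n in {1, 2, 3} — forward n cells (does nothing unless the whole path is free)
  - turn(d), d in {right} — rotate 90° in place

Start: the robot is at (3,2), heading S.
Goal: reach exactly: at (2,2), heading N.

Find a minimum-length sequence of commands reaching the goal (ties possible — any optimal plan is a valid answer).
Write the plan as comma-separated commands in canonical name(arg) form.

turn(right), move(1), turn(right)

t0: at (3,2), heading S
step 1 (turn(right)): at (3,2), heading W
step 2 (move(1)): at (2,2), heading W
step 3 (turn(right)): at (2,2), heading N
no 2-step plan works, so 3 is optimal.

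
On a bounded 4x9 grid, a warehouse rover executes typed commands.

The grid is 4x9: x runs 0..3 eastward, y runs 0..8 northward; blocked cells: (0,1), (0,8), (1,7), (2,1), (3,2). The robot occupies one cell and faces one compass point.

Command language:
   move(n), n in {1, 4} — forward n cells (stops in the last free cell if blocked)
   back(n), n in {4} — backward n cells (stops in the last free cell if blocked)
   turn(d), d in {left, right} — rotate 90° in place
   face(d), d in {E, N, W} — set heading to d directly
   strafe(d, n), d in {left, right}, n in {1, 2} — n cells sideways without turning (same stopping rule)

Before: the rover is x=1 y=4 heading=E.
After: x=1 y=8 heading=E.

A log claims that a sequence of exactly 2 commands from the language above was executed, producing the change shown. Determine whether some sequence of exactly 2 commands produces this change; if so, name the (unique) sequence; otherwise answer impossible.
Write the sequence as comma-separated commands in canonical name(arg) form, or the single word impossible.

all 144 sequences checked — none match.

impossible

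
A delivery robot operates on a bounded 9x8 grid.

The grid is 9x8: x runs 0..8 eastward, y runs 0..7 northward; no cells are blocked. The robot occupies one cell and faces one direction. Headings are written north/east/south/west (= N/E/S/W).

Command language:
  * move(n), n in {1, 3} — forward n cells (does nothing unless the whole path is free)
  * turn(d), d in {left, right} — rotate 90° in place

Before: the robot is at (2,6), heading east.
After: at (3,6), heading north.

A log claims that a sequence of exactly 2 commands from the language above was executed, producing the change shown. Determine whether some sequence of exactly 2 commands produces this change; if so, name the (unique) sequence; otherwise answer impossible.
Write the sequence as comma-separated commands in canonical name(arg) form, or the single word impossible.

key: running turn(left) before move(1) would end elsewhere — order is forced
initial: at (2,6), heading east
step 1 (move(1)): at (3,6), heading east
step 2 (turn(left)): at (3,6), heading north
all 16 alternatives checked — unique.

move(1), turn(left)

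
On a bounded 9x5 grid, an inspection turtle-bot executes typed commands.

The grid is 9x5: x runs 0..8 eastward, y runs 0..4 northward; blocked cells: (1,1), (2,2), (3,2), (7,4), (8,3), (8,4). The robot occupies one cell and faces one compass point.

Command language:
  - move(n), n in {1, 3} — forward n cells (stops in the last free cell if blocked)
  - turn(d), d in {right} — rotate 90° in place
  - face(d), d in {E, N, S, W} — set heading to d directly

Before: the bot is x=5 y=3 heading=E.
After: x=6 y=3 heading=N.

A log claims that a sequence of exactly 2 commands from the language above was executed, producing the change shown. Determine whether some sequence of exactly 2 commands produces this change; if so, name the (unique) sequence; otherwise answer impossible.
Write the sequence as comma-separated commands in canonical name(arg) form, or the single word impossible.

move(1), face(N)

key: cell and facing (now N) both changed — the 2 commands mix motion and turning
from: x=5 y=3 heading=E
t=1 move(1) ⇒ x=6 y=3 heading=E
t=2 face(N) ⇒ x=6 y=3 heading=N
all 49 alternatives checked — unique.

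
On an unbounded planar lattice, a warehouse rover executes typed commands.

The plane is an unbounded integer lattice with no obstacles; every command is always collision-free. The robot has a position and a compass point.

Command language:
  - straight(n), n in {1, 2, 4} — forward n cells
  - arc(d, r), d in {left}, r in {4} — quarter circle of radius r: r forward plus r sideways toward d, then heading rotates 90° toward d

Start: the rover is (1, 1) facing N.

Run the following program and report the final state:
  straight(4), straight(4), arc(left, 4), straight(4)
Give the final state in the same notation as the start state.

(-7, 13) facing W

start: (1, 1) facing N
[1] after straight(4): (1, 5) facing N
[2] after straight(4): (1, 9) facing N
[3] after arc(left, 4): (-3, 13) facing W
[4] after straight(4): (-7, 13) facing W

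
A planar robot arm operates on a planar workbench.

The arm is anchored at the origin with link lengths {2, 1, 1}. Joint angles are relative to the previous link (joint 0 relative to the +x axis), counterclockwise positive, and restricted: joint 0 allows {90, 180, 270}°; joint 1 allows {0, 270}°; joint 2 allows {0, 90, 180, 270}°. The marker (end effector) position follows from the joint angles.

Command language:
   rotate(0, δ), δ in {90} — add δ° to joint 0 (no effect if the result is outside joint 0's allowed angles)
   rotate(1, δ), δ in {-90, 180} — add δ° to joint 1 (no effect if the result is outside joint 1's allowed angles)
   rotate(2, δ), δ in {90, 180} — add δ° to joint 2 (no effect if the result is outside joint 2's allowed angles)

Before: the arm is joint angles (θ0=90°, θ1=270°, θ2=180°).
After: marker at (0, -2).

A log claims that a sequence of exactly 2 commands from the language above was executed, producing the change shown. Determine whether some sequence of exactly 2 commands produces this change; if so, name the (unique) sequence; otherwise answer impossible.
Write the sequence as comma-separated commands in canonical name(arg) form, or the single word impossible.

t0: joint angles (θ0=90°, θ1=270°, θ2=180°)
[1] after rotate(0, 90): joint angles (θ0=180°, θ1=270°, θ2=180°)
[2] after rotate(0, 90): joint angles (θ0=270°, θ1=270°, θ2=180°)
no other 2-command option fits: unique.

rotate(0, 90), rotate(0, 90)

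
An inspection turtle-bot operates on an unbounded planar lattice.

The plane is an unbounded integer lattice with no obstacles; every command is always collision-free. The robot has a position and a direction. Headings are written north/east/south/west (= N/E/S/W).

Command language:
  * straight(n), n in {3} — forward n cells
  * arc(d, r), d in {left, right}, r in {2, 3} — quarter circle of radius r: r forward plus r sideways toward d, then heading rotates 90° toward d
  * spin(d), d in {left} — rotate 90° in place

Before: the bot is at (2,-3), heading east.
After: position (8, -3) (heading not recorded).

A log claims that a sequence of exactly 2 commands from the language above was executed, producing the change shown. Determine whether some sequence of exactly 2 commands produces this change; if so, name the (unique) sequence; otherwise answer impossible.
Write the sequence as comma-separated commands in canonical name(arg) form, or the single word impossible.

straight(3), straight(3)

begin: at (2,-3), heading east
t=1 straight(3) ⇒ at (5,-3), heading east
t=2 straight(3) ⇒ at (8,-3), heading east
uniquely the one of 36 2-step routes that fits.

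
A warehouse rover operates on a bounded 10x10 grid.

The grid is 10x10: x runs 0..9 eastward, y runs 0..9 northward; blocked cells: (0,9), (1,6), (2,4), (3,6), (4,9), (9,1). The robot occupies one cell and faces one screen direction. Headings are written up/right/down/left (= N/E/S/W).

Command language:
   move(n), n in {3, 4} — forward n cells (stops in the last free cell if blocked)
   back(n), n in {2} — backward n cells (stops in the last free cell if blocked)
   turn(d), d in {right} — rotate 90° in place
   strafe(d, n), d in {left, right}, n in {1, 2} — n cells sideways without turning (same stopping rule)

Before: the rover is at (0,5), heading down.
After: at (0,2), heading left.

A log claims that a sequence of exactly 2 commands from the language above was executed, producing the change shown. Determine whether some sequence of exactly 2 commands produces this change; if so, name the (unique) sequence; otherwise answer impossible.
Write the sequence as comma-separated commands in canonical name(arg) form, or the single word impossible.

move(3), turn(right)

key: order matters: swapping move(3) and turn(right) lands elsewhere
begin: at (0,5), heading down
step 1 (move(3)): at (0,2), heading down
step 2 (turn(right)): at (0,2), heading left
uniquely the one of 64 2-step routes that fits.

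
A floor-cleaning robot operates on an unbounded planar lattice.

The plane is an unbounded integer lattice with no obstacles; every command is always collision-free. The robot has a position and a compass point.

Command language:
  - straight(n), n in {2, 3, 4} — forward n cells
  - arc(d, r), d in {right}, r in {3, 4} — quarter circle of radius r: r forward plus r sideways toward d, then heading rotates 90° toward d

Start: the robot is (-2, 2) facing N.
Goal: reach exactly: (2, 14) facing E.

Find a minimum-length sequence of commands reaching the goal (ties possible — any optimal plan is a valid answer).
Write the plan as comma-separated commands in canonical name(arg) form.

straight(4), straight(4), arc(right, 4)

from: (-2, 2) facing N
step 1 (straight(4)): (-2, 6) facing N
step 2 (straight(4)): (-2, 10) facing N
step 3 (arc(right, 4)): (2, 14) facing E
nothing shorter than 3 reaches the goal.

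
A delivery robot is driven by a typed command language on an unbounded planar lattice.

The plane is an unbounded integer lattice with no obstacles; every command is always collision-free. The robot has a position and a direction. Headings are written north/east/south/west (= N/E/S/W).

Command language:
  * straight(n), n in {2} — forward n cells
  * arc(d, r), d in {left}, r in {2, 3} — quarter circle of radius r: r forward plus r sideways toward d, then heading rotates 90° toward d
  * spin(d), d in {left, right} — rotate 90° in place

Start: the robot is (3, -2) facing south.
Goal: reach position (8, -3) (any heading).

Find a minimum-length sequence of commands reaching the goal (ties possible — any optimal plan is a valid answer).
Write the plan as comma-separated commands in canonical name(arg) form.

arc(left, 3), arc(left, 2)

t0: (3, -2) facing south
[1] after arc(left, 3): (6, -5) facing east
[2] after arc(left, 2): (8, -3) facing north
no 1-step plan works, so 2 is optimal.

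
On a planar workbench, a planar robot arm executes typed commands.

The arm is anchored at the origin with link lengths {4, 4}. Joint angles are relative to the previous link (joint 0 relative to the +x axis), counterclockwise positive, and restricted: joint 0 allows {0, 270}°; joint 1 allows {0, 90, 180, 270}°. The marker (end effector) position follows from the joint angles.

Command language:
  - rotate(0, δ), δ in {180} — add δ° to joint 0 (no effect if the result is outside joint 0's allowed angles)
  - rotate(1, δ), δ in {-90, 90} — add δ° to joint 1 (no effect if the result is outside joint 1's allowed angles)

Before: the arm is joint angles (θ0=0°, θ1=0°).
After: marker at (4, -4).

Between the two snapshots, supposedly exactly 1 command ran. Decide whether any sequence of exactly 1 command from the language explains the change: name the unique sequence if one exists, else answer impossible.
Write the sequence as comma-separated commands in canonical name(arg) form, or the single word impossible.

rotate(1, -90)

t0: joint angles (θ0=0°, θ1=0°)
1. rotate(1, -90) → joint angles (θ0=0°, θ1=270°)
no rival 1-sequence matches.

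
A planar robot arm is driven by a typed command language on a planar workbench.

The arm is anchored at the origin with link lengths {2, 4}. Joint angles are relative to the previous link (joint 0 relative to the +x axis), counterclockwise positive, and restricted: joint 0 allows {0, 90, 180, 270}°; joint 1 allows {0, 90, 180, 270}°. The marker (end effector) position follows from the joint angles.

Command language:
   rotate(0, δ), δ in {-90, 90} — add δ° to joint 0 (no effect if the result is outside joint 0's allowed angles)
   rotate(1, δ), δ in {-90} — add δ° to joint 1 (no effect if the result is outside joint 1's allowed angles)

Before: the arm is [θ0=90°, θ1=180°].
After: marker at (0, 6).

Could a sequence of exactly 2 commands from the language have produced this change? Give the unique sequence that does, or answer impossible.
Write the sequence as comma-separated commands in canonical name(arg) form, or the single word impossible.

initial: [θ0=90°, θ1=180°]
step 1 (rotate(1, -90)): [θ0=90°, θ1=90°]
step 2 (rotate(1, -90)): [θ0=90°, θ1=0°]
all 9 alternatives checked — unique.

rotate(1, -90), rotate(1, -90)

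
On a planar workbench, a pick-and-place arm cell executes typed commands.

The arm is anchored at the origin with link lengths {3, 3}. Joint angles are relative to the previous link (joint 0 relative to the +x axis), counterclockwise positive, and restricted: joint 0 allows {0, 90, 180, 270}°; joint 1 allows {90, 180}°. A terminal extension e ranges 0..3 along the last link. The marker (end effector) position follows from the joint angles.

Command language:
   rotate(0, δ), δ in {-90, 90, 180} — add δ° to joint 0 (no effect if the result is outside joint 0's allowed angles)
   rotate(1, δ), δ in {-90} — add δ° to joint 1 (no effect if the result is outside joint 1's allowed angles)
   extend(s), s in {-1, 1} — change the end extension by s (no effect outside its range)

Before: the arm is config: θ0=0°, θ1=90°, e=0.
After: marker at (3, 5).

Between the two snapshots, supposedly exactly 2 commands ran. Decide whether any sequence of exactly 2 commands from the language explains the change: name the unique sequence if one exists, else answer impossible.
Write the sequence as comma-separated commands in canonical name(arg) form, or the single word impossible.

t0: config: θ0=0°, θ1=90°, e=0
[1] after extend(1): config: θ0=0°, θ1=90°, e=1
[2] after extend(1): config: θ0=0°, θ1=90°, e=2
no other 2-command option fits: unique.

extend(1), extend(1)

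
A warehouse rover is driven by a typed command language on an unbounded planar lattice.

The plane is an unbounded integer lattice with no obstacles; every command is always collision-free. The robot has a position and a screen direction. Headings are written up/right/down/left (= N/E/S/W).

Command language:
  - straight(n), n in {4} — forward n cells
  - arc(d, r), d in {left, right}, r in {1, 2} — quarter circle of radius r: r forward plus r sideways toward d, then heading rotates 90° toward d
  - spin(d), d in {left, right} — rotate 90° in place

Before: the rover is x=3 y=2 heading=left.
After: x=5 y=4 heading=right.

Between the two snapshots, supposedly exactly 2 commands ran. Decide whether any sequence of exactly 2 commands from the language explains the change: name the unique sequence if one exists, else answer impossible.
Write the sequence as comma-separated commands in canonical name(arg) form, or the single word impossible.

spin(right), arc(right, 2)

key: order matters: swapping spin(right) and arc(right, 2) lands elsewhere
from: x=3 y=2 heading=left
1. spin(right) → x=3 y=2 heading=up
2. arc(right, 2) → x=5 y=4 heading=right
uniquely the one of 49 2-step routes that fits.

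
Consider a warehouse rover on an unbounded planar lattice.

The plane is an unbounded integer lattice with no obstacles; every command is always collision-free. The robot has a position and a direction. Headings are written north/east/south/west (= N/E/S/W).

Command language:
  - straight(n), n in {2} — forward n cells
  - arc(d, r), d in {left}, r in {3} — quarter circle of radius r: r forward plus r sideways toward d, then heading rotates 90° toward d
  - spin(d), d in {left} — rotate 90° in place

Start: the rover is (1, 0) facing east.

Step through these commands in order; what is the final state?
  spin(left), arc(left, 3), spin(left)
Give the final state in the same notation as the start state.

t0: (1, 0) facing east
[1] after spin(left): (1, 0) facing north
[2] after arc(left, 3): (-2, 3) facing west
[3] after spin(left): (-2, 3) facing south

(-2, 3) facing south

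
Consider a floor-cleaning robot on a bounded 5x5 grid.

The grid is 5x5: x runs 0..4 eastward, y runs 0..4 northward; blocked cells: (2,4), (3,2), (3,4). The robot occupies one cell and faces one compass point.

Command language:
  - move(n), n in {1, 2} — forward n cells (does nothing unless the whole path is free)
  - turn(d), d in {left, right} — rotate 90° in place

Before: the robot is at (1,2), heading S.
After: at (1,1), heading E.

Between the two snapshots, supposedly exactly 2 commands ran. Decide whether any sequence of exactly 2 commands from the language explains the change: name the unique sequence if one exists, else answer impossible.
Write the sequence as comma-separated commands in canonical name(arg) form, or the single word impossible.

key: cell and facing (now E) both changed — the 2 commands mix motion and turning
initial: at (1,2), heading S
1. move(1) → at (1,1), heading S
2. turn(left) → at (1,1), heading E
all 16 alternatives checked — unique.

move(1), turn(left)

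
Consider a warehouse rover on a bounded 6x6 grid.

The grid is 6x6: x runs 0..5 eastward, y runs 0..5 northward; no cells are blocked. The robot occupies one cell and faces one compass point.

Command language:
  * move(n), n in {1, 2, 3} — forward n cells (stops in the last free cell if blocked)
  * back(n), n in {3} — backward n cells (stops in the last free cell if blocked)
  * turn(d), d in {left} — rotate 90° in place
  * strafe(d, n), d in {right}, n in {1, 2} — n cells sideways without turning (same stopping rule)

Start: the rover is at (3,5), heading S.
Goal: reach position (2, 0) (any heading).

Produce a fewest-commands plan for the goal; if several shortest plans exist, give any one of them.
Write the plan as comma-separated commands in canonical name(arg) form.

strafe(right, 1), move(2), move(3)

initial: at (3,5), heading S
[1] after strafe(right, 1): at (2,5), heading S
[2] after move(2): at (2,3), heading S
[3] after move(3): at (2,0), heading S
nothing shorter than 3 reaches the goal.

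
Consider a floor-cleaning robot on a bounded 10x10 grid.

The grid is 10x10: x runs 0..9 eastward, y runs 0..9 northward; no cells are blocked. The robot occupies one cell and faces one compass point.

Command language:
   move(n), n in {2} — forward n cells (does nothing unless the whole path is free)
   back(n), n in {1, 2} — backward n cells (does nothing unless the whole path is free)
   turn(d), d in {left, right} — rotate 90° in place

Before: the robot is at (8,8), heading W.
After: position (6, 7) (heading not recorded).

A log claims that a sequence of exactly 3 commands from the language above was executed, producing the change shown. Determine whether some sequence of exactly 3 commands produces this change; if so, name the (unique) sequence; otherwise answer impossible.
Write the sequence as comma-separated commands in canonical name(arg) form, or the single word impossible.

key: running back(1) before move(2) would end elsewhere — order is forced
begin: at (8,8), heading W
t=1 move(2) ⇒ at (6,8), heading W
t=2 turn(right) ⇒ at (6,8), heading N
t=3 back(1) ⇒ at (6,7), heading N
uniquely the one of 125 3-step routes that fits.

move(2), turn(right), back(1)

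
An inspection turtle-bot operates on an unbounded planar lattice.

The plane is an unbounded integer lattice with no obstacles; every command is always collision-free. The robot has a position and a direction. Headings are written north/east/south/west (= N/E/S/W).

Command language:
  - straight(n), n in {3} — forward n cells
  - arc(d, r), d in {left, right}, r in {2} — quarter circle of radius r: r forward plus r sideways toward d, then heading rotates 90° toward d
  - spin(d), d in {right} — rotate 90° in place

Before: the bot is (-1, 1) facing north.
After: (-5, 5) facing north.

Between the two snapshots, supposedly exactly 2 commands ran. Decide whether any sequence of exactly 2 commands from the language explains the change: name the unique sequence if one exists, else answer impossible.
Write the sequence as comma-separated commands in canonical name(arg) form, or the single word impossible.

arc(left, 2), arc(right, 2)

key: heading stays N — rotations cancel among the 2 commands
t0: (-1, 1) facing north
step 1 (arc(left, 2)): (-3, 3) facing west
step 2 (arc(right, 2)): (-5, 5) facing north
all 16 alternatives checked — unique.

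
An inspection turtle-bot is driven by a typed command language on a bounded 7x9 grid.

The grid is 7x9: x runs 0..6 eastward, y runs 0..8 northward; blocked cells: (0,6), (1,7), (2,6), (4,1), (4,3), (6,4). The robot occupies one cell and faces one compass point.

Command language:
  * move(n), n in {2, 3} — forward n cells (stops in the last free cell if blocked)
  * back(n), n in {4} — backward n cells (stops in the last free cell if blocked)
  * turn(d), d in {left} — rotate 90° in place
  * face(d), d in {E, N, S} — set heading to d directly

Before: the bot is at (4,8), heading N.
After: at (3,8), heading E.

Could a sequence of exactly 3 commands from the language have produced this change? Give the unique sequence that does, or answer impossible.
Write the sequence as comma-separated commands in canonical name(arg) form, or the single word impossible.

face(E), back(4), move(3)

key: running move(3) before face(E) would end elsewhere — order is forced
start: at (4,8), heading N
1. face(E) → at (4,8), heading E
2. back(4) → at (0,8), heading E
3. move(3) → at (3,8), heading E
no other 3-command option fits: unique.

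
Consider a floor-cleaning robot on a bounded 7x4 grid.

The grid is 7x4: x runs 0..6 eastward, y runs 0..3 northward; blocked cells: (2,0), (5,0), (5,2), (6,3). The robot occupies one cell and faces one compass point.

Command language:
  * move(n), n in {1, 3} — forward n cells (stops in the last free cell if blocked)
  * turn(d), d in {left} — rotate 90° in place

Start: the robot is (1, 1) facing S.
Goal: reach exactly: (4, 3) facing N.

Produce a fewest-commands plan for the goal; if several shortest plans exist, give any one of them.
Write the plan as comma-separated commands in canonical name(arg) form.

turn(left), move(3), turn(left), move(3)

from: (1, 1) facing S
[1] after turn(left): (1, 1) facing E
[2] after move(3): (4, 1) facing E
[3] after turn(left): (4, 1) facing N
[4] after move(3): (4, 3) facing N
minimal: 4 command(s), checked below 4.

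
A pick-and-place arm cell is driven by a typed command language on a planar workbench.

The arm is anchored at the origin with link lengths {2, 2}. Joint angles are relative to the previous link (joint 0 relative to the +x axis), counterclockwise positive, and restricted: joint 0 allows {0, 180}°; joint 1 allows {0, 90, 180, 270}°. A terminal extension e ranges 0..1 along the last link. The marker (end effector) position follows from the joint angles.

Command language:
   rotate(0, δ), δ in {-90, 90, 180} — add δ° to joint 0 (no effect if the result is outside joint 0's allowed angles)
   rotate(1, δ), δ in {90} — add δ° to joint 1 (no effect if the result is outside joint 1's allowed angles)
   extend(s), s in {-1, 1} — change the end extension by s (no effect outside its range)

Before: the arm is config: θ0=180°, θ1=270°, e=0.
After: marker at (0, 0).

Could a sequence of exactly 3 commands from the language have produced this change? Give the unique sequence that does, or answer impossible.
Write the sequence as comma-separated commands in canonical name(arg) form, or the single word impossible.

rotate(1, 90), rotate(1, 90), rotate(1, 90)

initial: config: θ0=180°, θ1=270°, e=0
t=1 rotate(1, 90) ⇒ config: θ0=180°, θ1=0°, e=0
t=2 rotate(1, 90) ⇒ config: θ0=180°, θ1=90°, e=0
t=3 rotate(1, 90) ⇒ config: θ0=180°, θ1=180°, e=0
all 216 alternatives checked — unique.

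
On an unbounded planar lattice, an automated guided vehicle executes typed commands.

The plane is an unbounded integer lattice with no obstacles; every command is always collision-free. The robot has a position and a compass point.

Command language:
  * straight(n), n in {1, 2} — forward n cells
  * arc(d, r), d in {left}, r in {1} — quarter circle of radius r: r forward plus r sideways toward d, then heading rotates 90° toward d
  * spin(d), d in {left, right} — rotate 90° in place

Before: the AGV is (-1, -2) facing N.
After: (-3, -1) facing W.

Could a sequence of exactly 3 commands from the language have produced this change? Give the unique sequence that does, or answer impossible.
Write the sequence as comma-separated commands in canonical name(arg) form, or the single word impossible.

straight(1), spin(left), straight(2)

key: order matters: swapping straight(1) and straight(2) lands elsewhere
initial: (-1, -2) facing N
t=1 straight(1) ⇒ (-1, -1) facing N
t=2 spin(left) ⇒ (-1, -1) facing W
t=3 straight(2) ⇒ (-3, -1) facing W
no rival 3-sequence matches.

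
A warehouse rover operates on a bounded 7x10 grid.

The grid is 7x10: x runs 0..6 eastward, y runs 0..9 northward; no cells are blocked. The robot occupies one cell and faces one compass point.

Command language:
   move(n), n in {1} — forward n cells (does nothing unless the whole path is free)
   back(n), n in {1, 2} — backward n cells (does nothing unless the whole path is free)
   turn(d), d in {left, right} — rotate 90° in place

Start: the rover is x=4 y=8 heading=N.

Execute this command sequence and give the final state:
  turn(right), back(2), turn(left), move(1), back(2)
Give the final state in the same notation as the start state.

x=2 y=7 heading=N

t0: x=4 y=8 heading=N
1. turn(right) → x=4 y=8 heading=E
2. back(2) → x=2 y=8 heading=E
3. turn(left) → x=2 y=8 heading=N
4. move(1) → x=2 y=9 heading=N
5. back(2) → x=2 y=7 heading=N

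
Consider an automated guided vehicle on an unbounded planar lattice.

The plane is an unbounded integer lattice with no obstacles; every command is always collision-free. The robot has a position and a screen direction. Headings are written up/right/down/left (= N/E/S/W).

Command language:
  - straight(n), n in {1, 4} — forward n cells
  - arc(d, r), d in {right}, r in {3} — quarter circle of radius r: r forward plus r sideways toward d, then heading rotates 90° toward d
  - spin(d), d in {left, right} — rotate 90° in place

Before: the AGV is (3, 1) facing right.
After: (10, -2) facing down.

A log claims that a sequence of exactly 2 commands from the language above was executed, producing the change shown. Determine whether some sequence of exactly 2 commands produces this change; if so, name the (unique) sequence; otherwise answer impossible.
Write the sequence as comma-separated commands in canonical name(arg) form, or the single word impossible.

key: running arc(right, 3) before straight(4) would end elsewhere — order is forced
start: (3, 1) facing right
1. straight(4) → (7, 1) facing right
2. arc(right, 3) → (10, -2) facing down
all 25 alternatives checked — unique.

straight(4), arc(right, 3)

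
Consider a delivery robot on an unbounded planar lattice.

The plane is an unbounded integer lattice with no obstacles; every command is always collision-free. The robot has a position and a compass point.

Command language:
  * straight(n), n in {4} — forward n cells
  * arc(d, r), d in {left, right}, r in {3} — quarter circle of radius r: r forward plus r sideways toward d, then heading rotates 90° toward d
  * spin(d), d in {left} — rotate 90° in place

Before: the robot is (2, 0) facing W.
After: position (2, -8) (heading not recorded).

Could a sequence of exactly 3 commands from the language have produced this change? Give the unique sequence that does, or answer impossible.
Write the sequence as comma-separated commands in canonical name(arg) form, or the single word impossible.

key: running straight(4) before spin(left) would end elsewhere — order is forced
begin: (2, 0) facing W
1. spin(left) → (2, 0) facing S
2. straight(4) → (2, -4) facing S
3. straight(4) → (2, -8) facing S
no rival 3-sequence matches.

spin(left), straight(4), straight(4)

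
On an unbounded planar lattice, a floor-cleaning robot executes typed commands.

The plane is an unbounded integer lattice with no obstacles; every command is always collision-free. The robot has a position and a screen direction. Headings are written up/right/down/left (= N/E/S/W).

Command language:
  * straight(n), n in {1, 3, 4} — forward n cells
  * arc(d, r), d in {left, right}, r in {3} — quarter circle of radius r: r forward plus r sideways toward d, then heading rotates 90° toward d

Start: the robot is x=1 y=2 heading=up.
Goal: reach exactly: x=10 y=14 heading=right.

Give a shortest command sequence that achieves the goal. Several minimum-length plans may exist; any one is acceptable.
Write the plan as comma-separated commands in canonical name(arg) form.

begin: x=1 y=2 heading=up
[1] after arc(right, 3): x=4 y=5 heading=right
[2] after arc(left, 3): x=7 y=8 heading=up
[3] after straight(3): x=7 y=11 heading=up
[4] after arc(right, 3): x=10 y=14 heading=right
shorter routes all fall short; 4 is best.

arc(right, 3), arc(left, 3), straight(3), arc(right, 3)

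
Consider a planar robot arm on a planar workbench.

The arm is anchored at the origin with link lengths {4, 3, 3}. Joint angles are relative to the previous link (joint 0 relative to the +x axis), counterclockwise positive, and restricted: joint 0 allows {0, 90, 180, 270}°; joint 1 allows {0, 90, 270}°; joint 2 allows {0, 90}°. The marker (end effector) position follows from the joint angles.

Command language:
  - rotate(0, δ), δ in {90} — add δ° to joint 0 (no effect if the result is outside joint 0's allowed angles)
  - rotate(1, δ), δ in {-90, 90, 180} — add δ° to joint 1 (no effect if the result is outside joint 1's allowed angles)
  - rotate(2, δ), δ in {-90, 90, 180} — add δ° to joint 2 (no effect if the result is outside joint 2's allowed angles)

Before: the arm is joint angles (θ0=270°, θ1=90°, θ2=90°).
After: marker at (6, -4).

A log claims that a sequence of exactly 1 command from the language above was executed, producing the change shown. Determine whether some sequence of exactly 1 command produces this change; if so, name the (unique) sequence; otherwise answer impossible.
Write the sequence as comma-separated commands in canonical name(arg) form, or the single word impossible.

rotate(2, -90)

t0: joint angles (θ0=270°, θ1=90°, θ2=90°)
1. rotate(2, -90) → joint angles (θ0=270°, θ1=90°, θ2=0°)
no other 1-command option fits: unique.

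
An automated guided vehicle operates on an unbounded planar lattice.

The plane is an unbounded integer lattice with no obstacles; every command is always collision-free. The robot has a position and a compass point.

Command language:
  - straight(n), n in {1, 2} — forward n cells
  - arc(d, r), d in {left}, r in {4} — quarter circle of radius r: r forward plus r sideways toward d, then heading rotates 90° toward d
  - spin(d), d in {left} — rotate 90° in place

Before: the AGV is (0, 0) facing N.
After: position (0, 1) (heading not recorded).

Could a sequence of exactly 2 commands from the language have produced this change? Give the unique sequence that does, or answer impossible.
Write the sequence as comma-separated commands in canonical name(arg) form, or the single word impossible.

straight(1), spin(left)

key: running spin(left) before straight(1) would end elsewhere — order is forced
from: (0, 0) facing N
[1] after straight(1): (0, 1) facing N
[2] after spin(left): (0, 1) facing W
all 16 alternatives checked — unique.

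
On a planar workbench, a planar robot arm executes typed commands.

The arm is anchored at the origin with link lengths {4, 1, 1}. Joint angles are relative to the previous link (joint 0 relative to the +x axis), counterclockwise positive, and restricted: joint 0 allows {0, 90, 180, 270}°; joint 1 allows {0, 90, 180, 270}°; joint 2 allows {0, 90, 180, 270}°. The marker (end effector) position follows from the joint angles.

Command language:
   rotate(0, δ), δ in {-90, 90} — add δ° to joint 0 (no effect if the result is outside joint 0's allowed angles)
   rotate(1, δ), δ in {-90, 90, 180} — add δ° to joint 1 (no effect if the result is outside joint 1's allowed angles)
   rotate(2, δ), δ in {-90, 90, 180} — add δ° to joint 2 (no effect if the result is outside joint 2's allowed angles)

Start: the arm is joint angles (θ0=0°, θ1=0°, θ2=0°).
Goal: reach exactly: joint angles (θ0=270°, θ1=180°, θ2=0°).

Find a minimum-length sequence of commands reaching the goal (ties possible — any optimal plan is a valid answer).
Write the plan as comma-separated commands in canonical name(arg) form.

rotate(1, 180), rotate(0, -90)

initial: joint angles (θ0=0°, θ1=0°, θ2=0°)
t=1 rotate(1, 180) ⇒ joint angles (θ0=0°, θ1=180°, θ2=0°)
t=2 rotate(0, -90) ⇒ joint angles (θ0=270°, θ1=180°, θ2=0°)
minimal: 2 command(s), checked below 2.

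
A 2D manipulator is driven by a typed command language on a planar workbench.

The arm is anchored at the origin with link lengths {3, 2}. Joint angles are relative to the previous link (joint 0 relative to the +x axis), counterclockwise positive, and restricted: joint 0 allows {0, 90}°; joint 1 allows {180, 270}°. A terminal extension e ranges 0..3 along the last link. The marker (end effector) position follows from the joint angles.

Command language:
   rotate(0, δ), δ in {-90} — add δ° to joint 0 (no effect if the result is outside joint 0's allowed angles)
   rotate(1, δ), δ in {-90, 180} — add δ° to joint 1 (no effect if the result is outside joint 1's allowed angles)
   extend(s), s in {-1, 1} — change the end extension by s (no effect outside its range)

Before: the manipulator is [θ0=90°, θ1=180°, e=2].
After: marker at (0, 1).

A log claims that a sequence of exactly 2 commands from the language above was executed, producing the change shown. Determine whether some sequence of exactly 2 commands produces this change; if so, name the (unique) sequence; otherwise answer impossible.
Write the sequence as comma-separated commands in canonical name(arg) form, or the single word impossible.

t0: [θ0=90°, θ1=180°, e=2]
step 1 (extend(-1)): [θ0=90°, θ1=180°, e=1]
step 2 (extend(-1)): [θ0=90°, θ1=180°, e=0]
uniquely the one of 25 2-step routes that fits.

extend(-1), extend(-1)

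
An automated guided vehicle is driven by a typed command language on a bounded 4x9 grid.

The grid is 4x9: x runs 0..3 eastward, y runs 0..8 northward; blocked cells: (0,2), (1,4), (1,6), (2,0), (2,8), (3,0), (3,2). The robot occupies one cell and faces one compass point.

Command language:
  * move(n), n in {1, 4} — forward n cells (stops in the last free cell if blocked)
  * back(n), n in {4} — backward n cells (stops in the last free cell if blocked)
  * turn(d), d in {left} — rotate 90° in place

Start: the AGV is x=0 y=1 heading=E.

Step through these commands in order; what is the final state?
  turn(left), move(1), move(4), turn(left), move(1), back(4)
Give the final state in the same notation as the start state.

x=3 y=1 heading=W

start: x=0 y=1 heading=E
step 1 (turn(left)): x=0 y=1 heading=N
step 2 (move(1)): x=0 y=1 heading=N
step 3 (move(4)): x=0 y=1 heading=N
step 4 (turn(left)): x=0 y=1 heading=W
step 5 (move(1)): x=0 y=1 heading=W
step 6 (back(4)): x=3 y=1 heading=W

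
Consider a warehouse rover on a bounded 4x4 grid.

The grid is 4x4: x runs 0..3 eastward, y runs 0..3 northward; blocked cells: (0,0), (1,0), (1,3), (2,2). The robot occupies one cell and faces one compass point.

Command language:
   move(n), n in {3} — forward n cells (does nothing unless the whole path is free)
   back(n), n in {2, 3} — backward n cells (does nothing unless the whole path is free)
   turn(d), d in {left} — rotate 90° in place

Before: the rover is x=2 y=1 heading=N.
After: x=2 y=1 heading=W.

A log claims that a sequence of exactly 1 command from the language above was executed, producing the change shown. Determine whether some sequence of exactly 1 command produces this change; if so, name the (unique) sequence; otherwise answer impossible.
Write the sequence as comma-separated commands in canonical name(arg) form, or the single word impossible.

turn(left)

key: (2,1) unchanged — the single command moves nothing
begin: x=2 y=1 heading=N
t=1 turn(left) ⇒ x=2 y=1 heading=W
all 4 alternatives checked — unique.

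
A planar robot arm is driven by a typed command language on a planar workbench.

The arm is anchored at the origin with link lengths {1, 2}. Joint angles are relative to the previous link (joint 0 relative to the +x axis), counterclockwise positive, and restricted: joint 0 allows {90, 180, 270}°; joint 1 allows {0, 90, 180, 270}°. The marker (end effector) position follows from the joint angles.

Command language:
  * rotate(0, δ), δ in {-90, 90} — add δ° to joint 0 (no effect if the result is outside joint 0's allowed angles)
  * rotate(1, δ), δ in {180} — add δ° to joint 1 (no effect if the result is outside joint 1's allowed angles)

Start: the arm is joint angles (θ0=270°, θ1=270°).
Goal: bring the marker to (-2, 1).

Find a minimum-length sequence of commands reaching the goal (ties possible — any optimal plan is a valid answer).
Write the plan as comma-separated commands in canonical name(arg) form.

rotate(1, 180), rotate(0, -90), rotate(0, -90)

from: joint angles (θ0=270°, θ1=270°)
t=1 rotate(1, 180) ⇒ joint angles (θ0=270°, θ1=90°)
t=2 rotate(0, -90) ⇒ joint angles (θ0=180°, θ1=90°)
t=3 rotate(0, -90) ⇒ joint angles (θ0=90°, θ1=90°)
no 2-step plan works, so 3 is optimal.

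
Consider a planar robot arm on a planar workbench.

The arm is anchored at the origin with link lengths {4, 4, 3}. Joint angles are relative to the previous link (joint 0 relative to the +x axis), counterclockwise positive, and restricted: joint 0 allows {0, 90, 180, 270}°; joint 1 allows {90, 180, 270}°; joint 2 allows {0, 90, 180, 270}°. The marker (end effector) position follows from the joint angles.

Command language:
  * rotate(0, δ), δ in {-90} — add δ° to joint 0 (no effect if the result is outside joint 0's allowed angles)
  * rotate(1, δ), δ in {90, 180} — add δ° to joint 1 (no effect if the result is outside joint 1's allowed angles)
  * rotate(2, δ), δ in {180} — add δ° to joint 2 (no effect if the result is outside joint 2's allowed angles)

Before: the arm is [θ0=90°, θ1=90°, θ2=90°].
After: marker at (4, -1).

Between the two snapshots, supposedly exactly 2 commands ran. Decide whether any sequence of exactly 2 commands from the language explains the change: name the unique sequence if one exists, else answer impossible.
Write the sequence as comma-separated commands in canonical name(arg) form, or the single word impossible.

rotate(0, -90), rotate(0, -90)

t0: [θ0=90°, θ1=90°, θ2=90°]
t=1 rotate(0, -90) ⇒ [θ0=0°, θ1=90°, θ2=90°]
t=2 rotate(0, -90) ⇒ [θ0=270°, θ1=90°, θ2=90°]
uniquely the one of 16 2-step routes that fits.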